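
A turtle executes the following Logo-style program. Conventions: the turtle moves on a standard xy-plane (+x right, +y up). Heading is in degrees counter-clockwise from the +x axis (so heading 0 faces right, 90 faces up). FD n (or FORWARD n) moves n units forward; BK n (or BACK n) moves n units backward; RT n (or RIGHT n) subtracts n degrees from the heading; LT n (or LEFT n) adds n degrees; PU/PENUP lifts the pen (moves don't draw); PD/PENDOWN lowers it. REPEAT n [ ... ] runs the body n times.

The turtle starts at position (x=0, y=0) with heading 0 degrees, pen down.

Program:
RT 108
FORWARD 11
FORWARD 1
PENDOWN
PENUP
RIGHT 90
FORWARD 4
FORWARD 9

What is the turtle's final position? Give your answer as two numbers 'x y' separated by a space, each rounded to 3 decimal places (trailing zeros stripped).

Executing turtle program step by step:
Start: pos=(0,0), heading=0, pen down
RT 108: heading 0 -> 252
FD 11: (0,0) -> (-3.399,-10.462) [heading=252, draw]
FD 1: (-3.399,-10.462) -> (-3.708,-11.413) [heading=252, draw]
PD: pen down
PU: pen up
RT 90: heading 252 -> 162
FD 4: (-3.708,-11.413) -> (-7.512,-10.177) [heading=162, move]
FD 9: (-7.512,-10.177) -> (-16.072,-7.395) [heading=162, move]
Final: pos=(-16.072,-7.395), heading=162, 2 segment(s) drawn

Answer: -16.072 -7.395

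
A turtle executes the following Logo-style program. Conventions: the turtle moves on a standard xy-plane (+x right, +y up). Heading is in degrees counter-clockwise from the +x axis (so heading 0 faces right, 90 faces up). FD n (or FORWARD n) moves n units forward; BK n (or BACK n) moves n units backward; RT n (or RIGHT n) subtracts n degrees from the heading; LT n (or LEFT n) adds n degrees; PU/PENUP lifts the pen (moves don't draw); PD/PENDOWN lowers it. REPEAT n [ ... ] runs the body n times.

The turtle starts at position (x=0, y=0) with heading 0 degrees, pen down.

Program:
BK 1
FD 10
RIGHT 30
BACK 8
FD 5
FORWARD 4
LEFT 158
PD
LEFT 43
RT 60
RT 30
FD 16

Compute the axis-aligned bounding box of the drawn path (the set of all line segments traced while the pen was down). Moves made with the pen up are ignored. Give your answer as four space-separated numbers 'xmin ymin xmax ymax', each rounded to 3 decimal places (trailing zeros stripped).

Executing turtle program step by step:
Start: pos=(0,0), heading=0, pen down
BK 1: (0,0) -> (-1,0) [heading=0, draw]
FD 10: (-1,0) -> (9,0) [heading=0, draw]
RT 30: heading 0 -> 330
BK 8: (9,0) -> (2.072,4) [heading=330, draw]
FD 5: (2.072,4) -> (6.402,1.5) [heading=330, draw]
FD 4: (6.402,1.5) -> (9.866,-0.5) [heading=330, draw]
LT 158: heading 330 -> 128
PD: pen down
LT 43: heading 128 -> 171
RT 60: heading 171 -> 111
RT 30: heading 111 -> 81
FD 16: (9.866,-0.5) -> (12.369,15.303) [heading=81, draw]
Final: pos=(12.369,15.303), heading=81, 6 segment(s) drawn

Segment endpoints: x in {-1, 0, 2.072, 6.402, 9, 9.866, 12.369}, y in {-0.5, 0, 1.5, 4, 15.303}
xmin=-1, ymin=-0.5, xmax=12.369, ymax=15.303

Answer: -1 -0.5 12.369 15.303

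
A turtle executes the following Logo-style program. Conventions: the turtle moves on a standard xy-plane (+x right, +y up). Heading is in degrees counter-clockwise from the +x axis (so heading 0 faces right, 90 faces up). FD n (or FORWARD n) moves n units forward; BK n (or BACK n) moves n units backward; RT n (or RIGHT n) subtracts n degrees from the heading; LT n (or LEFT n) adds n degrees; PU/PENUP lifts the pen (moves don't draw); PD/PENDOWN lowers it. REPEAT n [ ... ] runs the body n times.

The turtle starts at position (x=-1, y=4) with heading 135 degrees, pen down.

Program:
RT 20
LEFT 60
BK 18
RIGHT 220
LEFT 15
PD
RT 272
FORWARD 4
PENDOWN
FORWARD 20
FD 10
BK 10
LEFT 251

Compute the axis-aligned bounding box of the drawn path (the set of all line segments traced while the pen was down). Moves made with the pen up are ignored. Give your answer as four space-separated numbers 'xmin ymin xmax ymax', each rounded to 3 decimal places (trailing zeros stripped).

Answer: -1 2.431 34.949 31.265

Derivation:
Executing turtle program step by step:
Start: pos=(-1,4), heading=135, pen down
RT 20: heading 135 -> 115
LT 60: heading 115 -> 175
BK 18: (-1,4) -> (16.932,2.431) [heading=175, draw]
RT 220: heading 175 -> 315
LT 15: heading 315 -> 330
PD: pen down
RT 272: heading 330 -> 58
FD 4: (16.932,2.431) -> (19.051,5.823) [heading=58, draw]
PD: pen down
FD 20: (19.051,5.823) -> (29.65,22.784) [heading=58, draw]
FD 10: (29.65,22.784) -> (34.949,31.265) [heading=58, draw]
BK 10: (34.949,31.265) -> (29.65,22.784) [heading=58, draw]
LT 251: heading 58 -> 309
Final: pos=(29.65,22.784), heading=309, 5 segment(s) drawn

Segment endpoints: x in {-1, 16.932, 19.051, 29.65, 29.65, 34.949}, y in {2.431, 4, 5.823, 22.784, 31.265}
xmin=-1, ymin=2.431, xmax=34.949, ymax=31.265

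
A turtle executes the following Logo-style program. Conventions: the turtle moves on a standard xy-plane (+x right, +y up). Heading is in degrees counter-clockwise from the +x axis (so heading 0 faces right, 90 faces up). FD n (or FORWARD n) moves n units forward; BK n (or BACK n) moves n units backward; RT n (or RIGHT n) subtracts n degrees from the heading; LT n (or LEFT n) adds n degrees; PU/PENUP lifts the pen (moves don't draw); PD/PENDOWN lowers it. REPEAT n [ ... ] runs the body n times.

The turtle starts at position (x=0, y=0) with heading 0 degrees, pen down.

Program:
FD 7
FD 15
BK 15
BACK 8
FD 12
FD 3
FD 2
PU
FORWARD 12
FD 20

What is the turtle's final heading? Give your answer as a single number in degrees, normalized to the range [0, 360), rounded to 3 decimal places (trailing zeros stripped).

Executing turtle program step by step:
Start: pos=(0,0), heading=0, pen down
FD 7: (0,0) -> (7,0) [heading=0, draw]
FD 15: (7,0) -> (22,0) [heading=0, draw]
BK 15: (22,0) -> (7,0) [heading=0, draw]
BK 8: (7,0) -> (-1,0) [heading=0, draw]
FD 12: (-1,0) -> (11,0) [heading=0, draw]
FD 3: (11,0) -> (14,0) [heading=0, draw]
FD 2: (14,0) -> (16,0) [heading=0, draw]
PU: pen up
FD 12: (16,0) -> (28,0) [heading=0, move]
FD 20: (28,0) -> (48,0) [heading=0, move]
Final: pos=(48,0), heading=0, 7 segment(s) drawn

Answer: 0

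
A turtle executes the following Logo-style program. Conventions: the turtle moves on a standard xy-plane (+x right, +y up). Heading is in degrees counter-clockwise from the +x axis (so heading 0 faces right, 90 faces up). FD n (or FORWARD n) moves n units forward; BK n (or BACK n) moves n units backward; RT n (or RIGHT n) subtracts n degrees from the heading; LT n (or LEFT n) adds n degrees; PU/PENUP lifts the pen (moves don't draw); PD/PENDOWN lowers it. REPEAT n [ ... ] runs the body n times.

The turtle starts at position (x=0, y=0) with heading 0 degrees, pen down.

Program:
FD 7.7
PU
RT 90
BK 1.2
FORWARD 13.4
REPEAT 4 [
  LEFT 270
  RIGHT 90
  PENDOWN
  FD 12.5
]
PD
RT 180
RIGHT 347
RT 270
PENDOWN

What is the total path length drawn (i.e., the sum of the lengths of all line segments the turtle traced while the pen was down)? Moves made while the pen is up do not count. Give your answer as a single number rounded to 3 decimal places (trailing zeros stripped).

Answer: 57.7

Derivation:
Executing turtle program step by step:
Start: pos=(0,0), heading=0, pen down
FD 7.7: (0,0) -> (7.7,0) [heading=0, draw]
PU: pen up
RT 90: heading 0 -> 270
BK 1.2: (7.7,0) -> (7.7,1.2) [heading=270, move]
FD 13.4: (7.7,1.2) -> (7.7,-12.2) [heading=270, move]
REPEAT 4 [
  -- iteration 1/4 --
  LT 270: heading 270 -> 180
  RT 90: heading 180 -> 90
  PD: pen down
  FD 12.5: (7.7,-12.2) -> (7.7,0.3) [heading=90, draw]
  -- iteration 2/4 --
  LT 270: heading 90 -> 0
  RT 90: heading 0 -> 270
  PD: pen down
  FD 12.5: (7.7,0.3) -> (7.7,-12.2) [heading=270, draw]
  -- iteration 3/4 --
  LT 270: heading 270 -> 180
  RT 90: heading 180 -> 90
  PD: pen down
  FD 12.5: (7.7,-12.2) -> (7.7,0.3) [heading=90, draw]
  -- iteration 4/4 --
  LT 270: heading 90 -> 0
  RT 90: heading 0 -> 270
  PD: pen down
  FD 12.5: (7.7,0.3) -> (7.7,-12.2) [heading=270, draw]
]
PD: pen down
RT 180: heading 270 -> 90
RT 347: heading 90 -> 103
RT 270: heading 103 -> 193
PD: pen down
Final: pos=(7.7,-12.2), heading=193, 5 segment(s) drawn

Segment lengths:
  seg 1: (0,0) -> (7.7,0), length = 7.7
  seg 2: (7.7,-12.2) -> (7.7,0.3), length = 12.5
  seg 3: (7.7,0.3) -> (7.7,-12.2), length = 12.5
  seg 4: (7.7,-12.2) -> (7.7,0.3), length = 12.5
  seg 5: (7.7,0.3) -> (7.7,-12.2), length = 12.5
Total = 57.7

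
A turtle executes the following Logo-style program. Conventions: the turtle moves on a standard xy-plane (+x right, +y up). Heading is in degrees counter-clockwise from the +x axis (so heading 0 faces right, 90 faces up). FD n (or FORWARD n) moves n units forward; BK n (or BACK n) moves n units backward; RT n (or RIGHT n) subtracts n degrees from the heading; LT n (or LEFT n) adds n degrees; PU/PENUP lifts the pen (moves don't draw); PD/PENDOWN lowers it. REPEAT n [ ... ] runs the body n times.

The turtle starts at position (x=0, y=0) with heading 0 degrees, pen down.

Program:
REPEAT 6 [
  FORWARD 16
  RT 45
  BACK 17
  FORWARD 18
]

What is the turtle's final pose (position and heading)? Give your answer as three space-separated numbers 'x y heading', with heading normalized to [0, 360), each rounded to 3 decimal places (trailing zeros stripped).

Answer: -13.021 -28.021 90

Derivation:
Executing turtle program step by step:
Start: pos=(0,0), heading=0, pen down
REPEAT 6 [
  -- iteration 1/6 --
  FD 16: (0,0) -> (16,0) [heading=0, draw]
  RT 45: heading 0 -> 315
  BK 17: (16,0) -> (3.979,12.021) [heading=315, draw]
  FD 18: (3.979,12.021) -> (16.707,-0.707) [heading=315, draw]
  -- iteration 2/6 --
  FD 16: (16.707,-0.707) -> (28.021,-12.021) [heading=315, draw]
  RT 45: heading 315 -> 270
  BK 17: (28.021,-12.021) -> (28.021,4.979) [heading=270, draw]
  FD 18: (28.021,4.979) -> (28.021,-13.021) [heading=270, draw]
  -- iteration 3/6 --
  FD 16: (28.021,-13.021) -> (28.021,-29.021) [heading=270, draw]
  RT 45: heading 270 -> 225
  BK 17: (28.021,-29.021) -> (40.042,-17) [heading=225, draw]
  FD 18: (40.042,-17) -> (27.314,-29.728) [heading=225, draw]
  -- iteration 4/6 --
  FD 16: (27.314,-29.728) -> (16,-41.042) [heading=225, draw]
  RT 45: heading 225 -> 180
  BK 17: (16,-41.042) -> (33,-41.042) [heading=180, draw]
  FD 18: (33,-41.042) -> (15,-41.042) [heading=180, draw]
  -- iteration 5/6 --
  FD 16: (15,-41.042) -> (-1,-41.042) [heading=180, draw]
  RT 45: heading 180 -> 135
  BK 17: (-1,-41.042) -> (11.021,-53.062) [heading=135, draw]
  FD 18: (11.021,-53.062) -> (-1.707,-40.335) [heading=135, draw]
  -- iteration 6/6 --
  FD 16: (-1.707,-40.335) -> (-13.021,-29.021) [heading=135, draw]
  RT 45: heading 135 -> 90
  BK 17: (-13.021,-29.021) -> (-13.021,-46.021) [heading=90, draw]
  FD 18: (-13.021,-46.021) -> (-13.021,-28.021) [heading=90, draw]
]
Final: pos=(-13.021,-28.021), heading=90, 18 segment(s) drawn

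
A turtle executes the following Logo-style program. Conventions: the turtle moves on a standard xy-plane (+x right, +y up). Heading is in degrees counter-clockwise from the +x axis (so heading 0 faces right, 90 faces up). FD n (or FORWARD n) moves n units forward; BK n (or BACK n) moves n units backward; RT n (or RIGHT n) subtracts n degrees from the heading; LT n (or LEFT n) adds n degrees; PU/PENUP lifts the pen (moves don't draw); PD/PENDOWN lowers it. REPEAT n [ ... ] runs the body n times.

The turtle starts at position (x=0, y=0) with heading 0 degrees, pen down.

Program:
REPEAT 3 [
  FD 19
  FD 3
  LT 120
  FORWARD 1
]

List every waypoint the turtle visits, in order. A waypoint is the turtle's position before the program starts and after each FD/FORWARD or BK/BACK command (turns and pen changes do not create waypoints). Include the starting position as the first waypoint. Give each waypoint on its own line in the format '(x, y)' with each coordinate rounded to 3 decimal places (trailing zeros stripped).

Answer: (0, 0)
(19, 0)
(22, 0)
(21.5, 0.866)
(12, 17.321)
(10.5, 19.919)
(10, 19.053)
(0.5, 2.598)
(-1, 0)
(0, 0)

Derivation:
Executing turtle program step by step:
Start: pos=(0,0), heading=0, pen down
REPEAT 3 [
  -- iteration 1/3 --
  FD 19: (0,0) -> (19,0) [heading=0, draw]
  FD 3: (19,0) -> (22,0) [heading=0, draw]
  LT 120: heading 0 -> 120
  FD 1: (22,0) -> (21.5,0.866) [heading=120, draw]
  -- iteration 2/3 --
  FD 19: (21.5,0.866) -> (12,17.321) [heading=120, draw]
  FD 3: (12,17.321) -> (10.5,19.919) [heading=120, draw]
  LT 120: heading 120 -> 240
  FD 1: (10.5,19.919) -> (10,19.053) [heading=240, draw]
  -- iteration 3/3 --
  FD 19: (10,19.053) -> (0.5,2.598) [heading=240, draw]
  FD 3: (0.5,2.598) -> (-1,0) [heading=240, draw]
  LT 120: heading 240 -> 0
  FD 1: (-1,0) -> (0,0) [heading=0, draw]
]
Final: pos=(0,0), heading=0, 9 segment(s) drawn
Waypoints (10 total):
(0, 0)
(19, 0)
(22, 0)
(21.5, 0.866)
(12, 17.321)
(10.5, 19.919)
(10, 19.053)
(0.5, 2.598)
(-1, 0)
(0, 0)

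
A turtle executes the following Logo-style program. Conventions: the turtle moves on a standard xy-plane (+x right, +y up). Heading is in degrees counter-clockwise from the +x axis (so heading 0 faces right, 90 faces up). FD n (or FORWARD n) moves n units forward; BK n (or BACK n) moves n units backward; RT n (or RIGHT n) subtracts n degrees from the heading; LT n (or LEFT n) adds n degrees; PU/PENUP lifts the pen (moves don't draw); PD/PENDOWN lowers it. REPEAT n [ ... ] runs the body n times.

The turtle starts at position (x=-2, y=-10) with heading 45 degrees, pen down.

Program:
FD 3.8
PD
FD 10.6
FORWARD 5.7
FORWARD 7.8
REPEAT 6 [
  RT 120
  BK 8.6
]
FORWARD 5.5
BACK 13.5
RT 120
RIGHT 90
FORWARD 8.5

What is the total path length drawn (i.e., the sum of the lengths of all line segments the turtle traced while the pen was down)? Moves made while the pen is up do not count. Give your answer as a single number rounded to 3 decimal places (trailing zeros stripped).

Executing turtle program step by step:
Start: pos=(-2,-10), heading=45, pen down
FD 3.8: (-2,-10) -> (0.687,-7.313) [heading=45, draw]
PD: pen down
FD 10.6: (0.687,-7.313) -> (8.182,0.182) [heading=45, draw]
FD 5.7: (8.182,0.182) -> (12.213,4.213) [heading=45, draw]
FD 7.8: (12.213,4.213) -> (17.728,9.728) [heading=45, draw]
REPEAT 6 [
  -- iteration 1/6 --
  RT 120: heading 45 -> 285
  BK 8.6: (17.728,9.728) -> (15.502,18.035) [heading=285, draw]
  -- iteration 2/6 --
  RT 120: heading 285 -> 165
  BK 8.6: (15.502,18.035) -> (23.809,15.809) [heading=165, draw]
  -- iteration 3/6 --
  RT 120: heading 165 -> 45
  BK 8.6: (23.809,15.809) -> (17.728,9.728) [heading=45, draw]
  -- iteration 4/6 --
  RT 120: heading 45 -> 285
  BK 8.6: (17.728,9.728) -> (15.502,18.035) [heading=285, draw]
  -- iteration 5/6 --
  RT 120: heading 285 -> 165
  BK 8.6: (15.502,18.035) -> (23.809,15.809) [heading=165, draw]
  -- iteration 6/6 --
  RT 120: heading 165 -> 45
  BK 8.6: (23.809,15.809) -> (17.728,9.728) [heading=45, draw]
]
FD 5.5: (17.728,9.728) -> (21.617,13.617) [heading=45, draw]
BK 13.5: (21.617,13.617) -> (12.071,4.071) [heading=45, draw]
RT 120: heading 45 -> 285
RT 90: heading 285 -> 195
FD 8.5: (12.071,4.071) -> (3.861,1.871) [heading=195, draw]
Final: pos=(3.861,1.871), heading=195, 13 segment(s) drawn

Segment lengths:
  seg 1: (-2,-10) -> (0.687,-7.313), length = 3.8
  seg 2: (0.687,-7.313) -> (8.182,0.182), length = 10.6
  seg 3: (8.182,0.182) -> (12.213,4.213), length = 5.7
  seg 4: (12.213,4.213) -> (17.728,9.728), length = 7.8
  seg 5: (17.728,9.728) -> (15.502,18.035), length = 8.6
  seg 6: (15.502,18.035) -> (23.809,15.809), length = 8.6
  seg 7: (23.809,15.809) -> (17.728,9.728), length = 8.6
  seg 8: (17.728,9.728) -> (15.502,18.035), length = 8.6
  seg 9: (15.502,18.035) -> (23.809,15.809), length = 8.6
  seg 10: (23.809,15.809) -> (17.728,9.728), length = 8.6
  seg 11: (17.728,9.728) -> (21.617,13.617), length = 5.5
  seg 12: (21.617,13.617) -> (12.071,4.071), length = 13.5
  seg 13: (12.071,4.071) -> (3.861,1.871), length = 8.5
Total = 107

Answer: 107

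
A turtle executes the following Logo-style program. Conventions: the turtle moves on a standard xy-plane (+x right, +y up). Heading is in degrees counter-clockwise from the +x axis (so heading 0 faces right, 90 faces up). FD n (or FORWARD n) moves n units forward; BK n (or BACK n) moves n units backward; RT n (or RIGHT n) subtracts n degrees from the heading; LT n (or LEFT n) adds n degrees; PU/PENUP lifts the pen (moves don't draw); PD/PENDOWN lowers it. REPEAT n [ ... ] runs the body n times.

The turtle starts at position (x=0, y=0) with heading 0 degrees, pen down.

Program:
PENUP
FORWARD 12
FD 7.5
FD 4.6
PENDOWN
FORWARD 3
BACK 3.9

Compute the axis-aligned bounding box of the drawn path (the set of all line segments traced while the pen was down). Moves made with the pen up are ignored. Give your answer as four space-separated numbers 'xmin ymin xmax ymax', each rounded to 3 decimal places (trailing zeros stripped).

Answer: 23.2 0 27.1 0

Derivation:
Executing turtle program step by step:
Start: pos=(0,0), heading=0, pen down
PU: pen up
FD 12: (0,0) -> (12,0) [heading=0, move]
FD 7.5: (12,0) -> (19.5,0) [heading=0, move]
FD 4.6: (19.5,0) -> (24.1,0) [heading=0, move]
PD: pen down
FD 3: (24.1,0) -> (27.1,0) [heading=0, draw]
BK 3.9: (27.1,0) -> (23.2,0) [heading=0, draw]
Final: pos=(23.2,0), heading=0, 2 segment(s) drawn

Segment endpoints: x in {23.2, 24.1, 27.1}, y in {0}
xmin=23.2, ymin=0, xmax=27.1, ymax=0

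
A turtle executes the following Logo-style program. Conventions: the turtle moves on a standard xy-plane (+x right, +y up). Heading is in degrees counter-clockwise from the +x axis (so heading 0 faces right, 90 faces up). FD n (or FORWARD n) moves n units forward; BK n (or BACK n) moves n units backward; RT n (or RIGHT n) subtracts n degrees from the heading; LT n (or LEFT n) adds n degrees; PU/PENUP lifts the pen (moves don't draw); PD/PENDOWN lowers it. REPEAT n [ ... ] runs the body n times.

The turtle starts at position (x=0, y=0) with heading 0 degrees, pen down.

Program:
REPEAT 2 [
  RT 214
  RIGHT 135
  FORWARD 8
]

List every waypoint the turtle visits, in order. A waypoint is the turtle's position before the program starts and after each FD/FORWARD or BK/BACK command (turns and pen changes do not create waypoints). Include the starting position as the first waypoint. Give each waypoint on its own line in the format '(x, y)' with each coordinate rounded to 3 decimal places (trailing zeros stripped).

Executing turtle program step by step:
Start: pos=(0,0), heading=0, pen down
REPEAT 2 [
  -- iteration 1/2 --
  RT 214: heading 0 -> 146
  RT 135: heading 146 -> 11
  FD 8: (0,0) -> (7.853,1.526) [heading=11, draw]
  -- iteration 2/2 --
  RT 214: heading 11 -> 157
  RT 135: heading 157 -> 22
  FD 8: (7.853,1.526) -> (15.27,4.523) [heading=22, draw]
]
Final: pos=(15.27,4.523), heading=22, 2 segment(s) drawn
Waypoints (3 total):
(0, 0)
(7.853, 1.526)
(15.27, 4.523)

Answer: (0, 0)
(7.853, 1.526)
(15.27, 4.523)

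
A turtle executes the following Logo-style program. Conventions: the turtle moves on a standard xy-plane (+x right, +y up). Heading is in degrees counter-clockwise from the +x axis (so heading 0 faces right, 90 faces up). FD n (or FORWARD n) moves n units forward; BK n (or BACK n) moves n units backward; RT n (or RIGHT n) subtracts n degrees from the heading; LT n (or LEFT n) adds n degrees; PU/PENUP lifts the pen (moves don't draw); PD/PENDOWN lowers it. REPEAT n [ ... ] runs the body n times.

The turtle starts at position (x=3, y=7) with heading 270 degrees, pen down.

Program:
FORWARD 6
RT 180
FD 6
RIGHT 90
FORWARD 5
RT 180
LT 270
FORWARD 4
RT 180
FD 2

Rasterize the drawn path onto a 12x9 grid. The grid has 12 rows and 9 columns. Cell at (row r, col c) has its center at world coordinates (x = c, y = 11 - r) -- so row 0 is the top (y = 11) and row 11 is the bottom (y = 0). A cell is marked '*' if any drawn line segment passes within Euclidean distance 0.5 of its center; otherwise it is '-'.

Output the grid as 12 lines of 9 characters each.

Segment 0: (3,7) -> (3,1)
Segment 1: (3,1) -> (3,7)
Segment 2: (3,7) -> (8,7)
Segment 3: (8,7) -> (8,11)
Segment 4: (8,11) -> (8,9)

Answer: --------*
--------*
--------*
--------*
---******
---*-----
---*-----
---*-----
---*-----
---*-----
---*-----
---------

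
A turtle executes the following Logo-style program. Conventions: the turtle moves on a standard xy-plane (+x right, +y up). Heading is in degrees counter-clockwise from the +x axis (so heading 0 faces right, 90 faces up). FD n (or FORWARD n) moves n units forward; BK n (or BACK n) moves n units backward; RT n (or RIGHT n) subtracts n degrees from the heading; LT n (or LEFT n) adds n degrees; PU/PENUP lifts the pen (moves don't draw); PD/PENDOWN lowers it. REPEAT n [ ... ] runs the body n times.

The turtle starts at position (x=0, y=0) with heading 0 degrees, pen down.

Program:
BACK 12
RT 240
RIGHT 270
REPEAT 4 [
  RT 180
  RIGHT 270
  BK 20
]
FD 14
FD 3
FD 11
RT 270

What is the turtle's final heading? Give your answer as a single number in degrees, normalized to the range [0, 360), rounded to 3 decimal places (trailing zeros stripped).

Executing turtle program step by step:
Start: pos=(0,0), heading=0, pen down
BK 12: (0,0) -> (-12,0) [heading=0, draw]
RT 240: heading 0 -> 120
RT 270: heading 120 -> 210
REPEAT 4 [
  -- iteration 1/4 --
  RT 180: heading 210 -> 30
  RT 270: heading 30 -> 120
  BK 20: (-12,0) -> (-2,-17.321) [heading=120, draw]
  -- iteration 2/4 --
  RT 180: heading 120 -> 300
  RT 270: heading 300 -> 30
  BK 20: (-2,-17.321) -> (-19.321,-27.321) [heading=30, draw]
  -- iteration 3/4 --
  RT 180: heading 30 -> 210
  RT 270: heading 210 -> 300
  BK 20: (-19.321,-27.321) -> (-29.321,-10) [heading=300, draw]
  -- iteration 4/4 --
  RT 180: heading 300 -> 120
  RT 270: heading 120 -> 210
  BK 20: (-29.321,-10) -> (-12,0) [heading=210, draw]
]
FD 14: (-12,0) -> (-24.124,-7) [heading=210, draw]
FD 3: (-24.124,-7) -> (-26.722,-8.5) [heading=210, draw]
FD 11: (-26.722,-8.5) -> (-36.249,-14) [heading=210, draw]
RT 270: heading 210 -> 300
Final: pos=(-36.249,-14), heading=300, 8 segment(s) drawn

Answer: 300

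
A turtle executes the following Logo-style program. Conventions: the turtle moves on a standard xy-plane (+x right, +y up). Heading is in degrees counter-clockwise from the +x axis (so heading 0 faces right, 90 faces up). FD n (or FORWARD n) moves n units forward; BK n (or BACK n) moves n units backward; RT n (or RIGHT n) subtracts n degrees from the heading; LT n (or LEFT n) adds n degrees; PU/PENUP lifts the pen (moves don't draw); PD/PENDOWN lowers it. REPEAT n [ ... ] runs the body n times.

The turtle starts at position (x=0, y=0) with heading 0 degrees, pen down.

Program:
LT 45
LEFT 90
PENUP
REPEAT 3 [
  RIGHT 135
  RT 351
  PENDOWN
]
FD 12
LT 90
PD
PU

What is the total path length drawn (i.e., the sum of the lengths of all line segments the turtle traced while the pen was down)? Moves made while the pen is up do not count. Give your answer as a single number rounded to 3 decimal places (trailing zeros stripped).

Answer: 12

Derivation:
Executing turtle program step by step:
Start: pos=(0,0), heading=0, pen down
LT 45: heading 0 -> 45
LT 90: heading 45 -> 135
PU: pen up
REPEAT 3 [
  -- iteration 1/3 --
  RT 135: heading 135 -> 0
  RT 351: heading 0 -> 9
  PD: pen down
  -- iteration 2/3 --
  RT 135: heading 9 -> 234
  RT 351: heading 234 -> 243
  PD: pen down
  -- iteration 3/3 --
  RT 135: heading 243 -> 108
  RT 351: heading 108 -> 117
  PD: pen down
]
FD 12: (0,0) -> (-5.448,10.692) [heading=117, draw]
LT 90: heading 117 -> 207
PD: pen down
PU: pen up
Final: pos=(-5.448,10.692), heading=207, 1 segment(s) drawn

Segment lengths:
  seg 1: (0,0) -> (-5.448,10.692), length = 12
Total = 12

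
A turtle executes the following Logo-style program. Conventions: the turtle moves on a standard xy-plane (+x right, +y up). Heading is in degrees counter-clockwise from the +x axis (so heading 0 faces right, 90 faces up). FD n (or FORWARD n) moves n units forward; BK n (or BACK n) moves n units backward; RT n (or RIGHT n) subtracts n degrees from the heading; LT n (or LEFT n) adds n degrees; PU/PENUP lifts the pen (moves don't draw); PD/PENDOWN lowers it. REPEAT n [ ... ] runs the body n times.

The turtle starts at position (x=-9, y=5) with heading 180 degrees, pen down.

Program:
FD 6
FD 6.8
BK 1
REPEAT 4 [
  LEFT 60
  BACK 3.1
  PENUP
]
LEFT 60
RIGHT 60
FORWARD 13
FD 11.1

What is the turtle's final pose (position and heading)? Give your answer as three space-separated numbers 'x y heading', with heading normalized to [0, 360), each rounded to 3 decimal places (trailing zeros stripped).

Executing turtle program step by step:
Start: pos=(-9,5), heading=180, pen down
FD 6: (-9,5) -> (-15,5) [heading=180, draw]
FD 6.8: (-15,5) -> (-21.8,5) [heading=180, draw]
BK 1: (-21.8,5) -> (-20.8,5) [heading=180, draw]
REPEAT 4 [
  -- iteration 1/4 --
  LT 60: heading 180 -> 240
  BK 3.1: (-20.8,5) -> (-19.25,7.685) [heading=240, draw]
  PU: pen up
  -- iteration 2/4 --
  LT 60: heading 240 -> 300
  BK 3.1: (-19.25,7.685) -> (-20.8,10.369) [heading=300, move]
  PU: pen up
  -- iteration 3/4 --
  LT 60: heading 300 -> 0
  BK 3.1: (-20.8,10.369) -> (-23.9,10.369) [heading=0, move]
  PU: pen up
  -- iteration 4/4 --
  LT 60: heading 0 -> 60
  BK 3.1: (-23.9,10.369) -> (-25.45,7.685) [heading=60, move]
  PU: pen up
]
LT 60: heading 60 -> 120
RT 60: heading 120 -> 60
FD 13: (-25.45,7.685) -> (-18.95,18.943) [heading=60, move]
FD 11.1: (-18.95,18.943) -> (-13.4,28.556) [heading=60, move]
Final: pos=(-13.4,28.556), heading=60, 4 segment(s) drawn

Answer: -13.4 28.556 60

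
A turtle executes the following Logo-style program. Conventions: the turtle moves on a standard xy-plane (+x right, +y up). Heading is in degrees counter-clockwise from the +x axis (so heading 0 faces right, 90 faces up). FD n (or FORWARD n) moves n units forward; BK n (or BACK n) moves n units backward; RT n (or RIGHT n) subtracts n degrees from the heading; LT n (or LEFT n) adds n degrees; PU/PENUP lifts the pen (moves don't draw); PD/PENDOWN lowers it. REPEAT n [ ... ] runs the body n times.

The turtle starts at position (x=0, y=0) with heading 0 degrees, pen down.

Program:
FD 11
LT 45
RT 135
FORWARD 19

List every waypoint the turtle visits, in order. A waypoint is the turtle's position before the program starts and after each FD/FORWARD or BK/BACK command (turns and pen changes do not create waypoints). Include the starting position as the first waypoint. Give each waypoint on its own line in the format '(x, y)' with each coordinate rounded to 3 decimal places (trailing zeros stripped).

Executing turtle program step by step:
Start: pos=(0,0), heading=0, pen down
FD 11: (0,0) -> (11,0) [heading=0, draw]
LT 45: heading 0 -> 45
RT 135: heading 45 -> 270
FD 19: (11,0) -> (11,-19) [heading=270, draw]
Final: pos=(11,-19), heading=270, 2 segment(s) drawn
Waypoints (3 total):
(0, 0)
(11, 0)
(11, -19)

Answer: (0, 0)
(11, 0)
(11, -19)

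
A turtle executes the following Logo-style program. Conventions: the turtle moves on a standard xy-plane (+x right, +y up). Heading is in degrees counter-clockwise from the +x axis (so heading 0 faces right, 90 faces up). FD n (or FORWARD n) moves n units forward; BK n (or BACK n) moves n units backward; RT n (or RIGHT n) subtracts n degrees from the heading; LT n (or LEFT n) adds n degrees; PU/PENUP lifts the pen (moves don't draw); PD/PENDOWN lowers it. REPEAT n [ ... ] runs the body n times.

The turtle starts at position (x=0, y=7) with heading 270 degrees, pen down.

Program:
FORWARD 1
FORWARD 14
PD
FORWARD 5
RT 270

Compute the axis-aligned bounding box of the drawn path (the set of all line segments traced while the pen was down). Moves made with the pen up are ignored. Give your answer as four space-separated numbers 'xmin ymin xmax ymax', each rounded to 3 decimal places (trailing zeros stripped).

Answer: 0 -13 0 7

Derivation:
Executing turtle program step by step:
Start: pos=(0,7), heading=270, pen down
FD 1: (0,7) -> (0,6) [heading=270, draw]
FD 14: (0,6) -> (0,-8) [heading=270, draw]
PD: pen down
FD 5: (0,-8) -> (0,-13) [heading=270, draw]
RT 270: heading 270 -> 0
Final: pos=(0,-13), heading=0, 3 segment(s) drawn

Segment endpoints: x in {0, 0, 0, 0}, y in {-13, -8, 6, 7}
xmin=0, ymin=-13, xmax=0, ymax=7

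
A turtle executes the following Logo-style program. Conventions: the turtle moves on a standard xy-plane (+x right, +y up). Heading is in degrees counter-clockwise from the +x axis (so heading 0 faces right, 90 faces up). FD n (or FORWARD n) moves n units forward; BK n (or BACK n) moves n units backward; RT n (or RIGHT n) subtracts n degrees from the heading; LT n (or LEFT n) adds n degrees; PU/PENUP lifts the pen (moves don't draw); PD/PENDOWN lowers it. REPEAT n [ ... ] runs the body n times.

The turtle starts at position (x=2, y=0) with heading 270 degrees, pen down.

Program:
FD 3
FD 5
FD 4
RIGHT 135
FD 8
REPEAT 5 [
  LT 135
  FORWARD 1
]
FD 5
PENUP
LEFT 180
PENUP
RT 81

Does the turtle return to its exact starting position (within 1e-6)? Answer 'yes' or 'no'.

Answer: no

Derivation:
Executing turtle program step by step:
Start: pos=(2,0), heading=270, pen down
FD 3: (2,0) -> (2,-3) [heading=270, draw]
FD 5: (2,-3) -> (2,-8) [heading=270, draw]
FD 4: (2,-8) -> (2,-12) [heading=270, draw]
RT 135: heading 270 -> 135
FD 8: (2,-12) -> (-3.657,-6.343) [heading=135, draw]
REPEAT 5 [
  -- iteration 1/5 --
  LT 135: heading 135 -> 270
  FD 1: (-3.657,-6.343) -> (-3.657,-7.343) [heading=270, draw]
  -- iteration 2/5 --
  LT 135: heading 270 -> 45
  FD 1: (-3.657,-7.343) -> (-2.95,-6.636) [heading=45, draw]
  -- iteration 3/5 --
  LT 135: heading 45 -> 180
  FD 1: (-2.95,-6.636) -> (-3.95,-6.636) [heading=180, draw]
  -- iteration 4/5 --
  LT 135: heading 180 -> 315
  FD 1: (-3.95,-6.636) -> (-3.243,-7.343) [heading=315, draw]
  -- iteration 5/5 --
  LT 135: heading 315 -> 90
  FD 1: (-3.243,-7.343) -> (-3.243,-6.343) [heading=90, draw]
]
FD 5: (-3.243,-6.343) -> (-3.243,-1.343) [heading=90, draw]
PU: pen up
LT 180: heading 90 -> 270
PU: pen up
RT 81: heading 270 -> 189
Final: pos=(-3.243,-1.343), heading=189, 10 segment(s) drawn

Start position: (2, 0)
Final position: (-3.243, -1.343)
Distance = 5.412; >= 1e-6 -> NOT closed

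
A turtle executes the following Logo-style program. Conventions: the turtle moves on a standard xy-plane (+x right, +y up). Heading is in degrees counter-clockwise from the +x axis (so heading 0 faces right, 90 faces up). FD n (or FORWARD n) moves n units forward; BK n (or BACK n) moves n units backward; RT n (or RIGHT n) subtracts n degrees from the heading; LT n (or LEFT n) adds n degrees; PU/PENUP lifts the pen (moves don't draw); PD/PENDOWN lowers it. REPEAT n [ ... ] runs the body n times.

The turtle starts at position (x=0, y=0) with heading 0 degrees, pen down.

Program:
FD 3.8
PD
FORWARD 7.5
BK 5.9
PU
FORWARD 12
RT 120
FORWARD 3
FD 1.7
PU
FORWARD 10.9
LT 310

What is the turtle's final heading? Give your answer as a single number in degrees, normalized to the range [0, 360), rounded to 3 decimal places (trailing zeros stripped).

Executing turtle program step by step:
Start: pos=(0,0), heading=0, pen down
FD 3.8: (0,0) -> (3.8,0) [heading=0, draw]
PD: pen down
FD 7.5: (3.8,0) -> (11.3,0) [heading=0, draw]
BK 5.9: (11.3,0) -> (5.4,0) [heading=0, draw]
PU: pen up
FD 12: (5.4,0) -> (17.4,0) [heading=0, move]
RT 120: heading 0 -> 240
FD 3: (17.4,0) -> (15.9,-2.598) [heading=240, move]
FD 1.7: (15.9,-2.598) -> (15.05,-4.07) [heading=240, move]
PU: pen up
FD 10.9: (15.05,-4.07) -> (9.6,-13.51) [heading=240, move]
LT 310: heading 240 -> 190
Final: pos=(9.6,-13.51), heading=190, 3 segment(s) drawn

Answer: 190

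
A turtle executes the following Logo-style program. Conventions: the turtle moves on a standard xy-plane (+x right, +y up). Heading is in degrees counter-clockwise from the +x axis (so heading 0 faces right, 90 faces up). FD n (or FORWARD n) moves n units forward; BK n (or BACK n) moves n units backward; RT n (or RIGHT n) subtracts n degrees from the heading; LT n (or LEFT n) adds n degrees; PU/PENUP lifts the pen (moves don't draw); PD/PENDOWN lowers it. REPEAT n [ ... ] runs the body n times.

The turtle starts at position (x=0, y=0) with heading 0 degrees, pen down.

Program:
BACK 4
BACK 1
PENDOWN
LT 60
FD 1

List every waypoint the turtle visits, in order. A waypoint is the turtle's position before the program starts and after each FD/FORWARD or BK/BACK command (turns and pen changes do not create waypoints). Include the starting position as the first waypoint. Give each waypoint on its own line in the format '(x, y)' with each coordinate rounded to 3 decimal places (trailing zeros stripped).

Answer: (0, 0)
(-4, 0)
(-5, 0)
(-4.5, 0.866)

Derivation:
Executing turtle program step by step:
Start: pos=(0,0), heading=0, pen down
BK 4: (0,0) -> (-4,0) [heading=0, draw]
BK 1: (-4,0) -> (-5,0) [heading=0, draw]
PD: pen down
LT 60: heading 0 -> 60
FD 1: (-5,0) -> (-4.5,0.866) [heading=60, draw]
Final: pos=(-4.5,0.866), heading=60, 3 segment(s) drawn
Waypoints (4 total):
(0, 0)
(-4, 0)
(-5, 0)
(-4.5, 0.866)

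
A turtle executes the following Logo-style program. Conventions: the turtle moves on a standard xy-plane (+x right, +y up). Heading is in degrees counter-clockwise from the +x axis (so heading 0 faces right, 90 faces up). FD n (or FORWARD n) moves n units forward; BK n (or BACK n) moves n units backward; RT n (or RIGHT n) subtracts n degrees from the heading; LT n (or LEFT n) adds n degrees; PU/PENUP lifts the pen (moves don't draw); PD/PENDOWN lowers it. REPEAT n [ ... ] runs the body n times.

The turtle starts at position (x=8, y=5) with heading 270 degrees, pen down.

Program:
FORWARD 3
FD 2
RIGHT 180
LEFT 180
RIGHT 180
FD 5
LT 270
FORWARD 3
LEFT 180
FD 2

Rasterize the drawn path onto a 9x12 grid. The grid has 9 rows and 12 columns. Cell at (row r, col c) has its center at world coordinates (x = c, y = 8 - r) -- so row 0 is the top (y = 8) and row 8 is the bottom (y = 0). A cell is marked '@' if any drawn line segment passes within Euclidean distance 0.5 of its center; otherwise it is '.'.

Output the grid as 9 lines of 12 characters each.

Segment 0: (8,5) -> (8,2)
Segment 1: (8,2) -> (8,0)
Segment 2: (8,0) -> (8,5)
Segment 3: (8,5) -> (11,5)
Segment 4: (11,5) -> (9,5)

Answer: ............
............
............
........@@@@
........@...
........@...
........@...
........@...
........@...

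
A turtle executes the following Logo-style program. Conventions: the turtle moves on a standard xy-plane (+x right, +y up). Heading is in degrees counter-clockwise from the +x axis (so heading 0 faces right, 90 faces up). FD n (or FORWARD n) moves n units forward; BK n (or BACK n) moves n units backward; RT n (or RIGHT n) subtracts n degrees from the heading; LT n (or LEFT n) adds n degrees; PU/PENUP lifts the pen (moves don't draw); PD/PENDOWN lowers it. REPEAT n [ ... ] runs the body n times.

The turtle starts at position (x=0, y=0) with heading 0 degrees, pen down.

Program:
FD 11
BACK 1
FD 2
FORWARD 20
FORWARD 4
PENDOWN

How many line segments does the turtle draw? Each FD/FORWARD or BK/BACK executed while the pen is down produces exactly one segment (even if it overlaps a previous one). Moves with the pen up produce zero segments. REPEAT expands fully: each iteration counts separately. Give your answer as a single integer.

Answer: 5

Derivation:
Executing turtle program step by step:
Start: pos=(0,0), heading=0, pen down
FD 11: (0,0) -> (11,0) [heading=0, draw]
BK 1: (11,0) -> (10,0) [heading=0, draw]
FD 2: (10,0) -> (12,0) [heading=0, draw]
FD 20: (12,0) -> (32,0) [heading=0, draw]
FD 4: (32,0) -> (36,0) [heading=0, draw]
PD: pen down
Final: pos=(36,0), heading=0, 5 segment(s) drawn
Segments drawn: 5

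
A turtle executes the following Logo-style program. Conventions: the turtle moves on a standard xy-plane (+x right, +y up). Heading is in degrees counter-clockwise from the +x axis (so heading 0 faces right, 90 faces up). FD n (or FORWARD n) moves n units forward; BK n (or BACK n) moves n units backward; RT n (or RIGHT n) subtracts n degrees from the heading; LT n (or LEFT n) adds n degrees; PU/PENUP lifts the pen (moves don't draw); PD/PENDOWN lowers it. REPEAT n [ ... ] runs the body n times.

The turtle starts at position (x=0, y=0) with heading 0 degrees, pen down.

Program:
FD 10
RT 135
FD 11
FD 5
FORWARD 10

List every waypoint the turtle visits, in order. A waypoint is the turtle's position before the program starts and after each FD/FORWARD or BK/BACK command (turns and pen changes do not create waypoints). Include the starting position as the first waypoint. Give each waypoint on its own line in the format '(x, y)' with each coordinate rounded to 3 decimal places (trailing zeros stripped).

Answer: (0, 0)
(10, 0)
(2.222, -7.778)
(-1.314, -11.314)
(-8.385, -18.385)

Derivation:
Executing turtle program step by step:
Start: pos=(0,0), heading=0, pen down
FD 10: (0,0) -> (10,0) [heading=0, draw]
RT 135: heading 0 -> 225
FD 11: (10,0) -> (2.222,-7.778) [heading=225, draw]
FD 5: (2.222,-7.778) -> (-1.314,-11.314) [heading=225, draw]
FD 10: (-1.314,-11.314) -> (-8.385,-18.385) [heading=225, draw]
Final: pos=(-8.385,-18.385), heading=225, 4 segment(s) drawn
Waypoints (5 total):
(0, 0)
(10, 0)
(2.222, -7.778)
(-1.314, -11.314)
(-8.385, -18.385)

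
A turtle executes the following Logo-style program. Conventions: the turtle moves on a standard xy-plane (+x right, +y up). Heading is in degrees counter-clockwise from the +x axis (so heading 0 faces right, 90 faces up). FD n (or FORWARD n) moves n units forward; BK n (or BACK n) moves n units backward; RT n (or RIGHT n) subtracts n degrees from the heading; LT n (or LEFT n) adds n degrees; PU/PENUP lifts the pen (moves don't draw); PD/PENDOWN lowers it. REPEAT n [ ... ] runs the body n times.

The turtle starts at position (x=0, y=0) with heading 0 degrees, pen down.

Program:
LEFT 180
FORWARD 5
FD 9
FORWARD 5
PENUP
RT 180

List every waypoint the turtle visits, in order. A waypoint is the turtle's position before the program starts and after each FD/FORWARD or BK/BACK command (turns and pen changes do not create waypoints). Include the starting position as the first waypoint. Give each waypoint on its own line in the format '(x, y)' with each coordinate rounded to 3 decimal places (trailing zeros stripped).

Executing turtle program step by step:
Start: pos=(0,0), heading=0, pen down
LT 180: heading 0 -> 180
FD 5: (0,0) -> (-5,0) [heading=180, draw]
FD 9: (-5,0) -> (-14,0) [heading=180, draw]
FD 5: (-14,0) -> (-19,0) [heading=180, draw]
PU: pen up
RT 180: heading 180 -> 0
Final: pos=(-19,0), heading=0, 3 segment(s) drawn
Waypoints (4 total):
(0, 0)
(-5, 0)
(-14, 0)
(-19, 0)

Answer: (0, 0)
(-5, 0)
(-14, 0)
(-19, 0)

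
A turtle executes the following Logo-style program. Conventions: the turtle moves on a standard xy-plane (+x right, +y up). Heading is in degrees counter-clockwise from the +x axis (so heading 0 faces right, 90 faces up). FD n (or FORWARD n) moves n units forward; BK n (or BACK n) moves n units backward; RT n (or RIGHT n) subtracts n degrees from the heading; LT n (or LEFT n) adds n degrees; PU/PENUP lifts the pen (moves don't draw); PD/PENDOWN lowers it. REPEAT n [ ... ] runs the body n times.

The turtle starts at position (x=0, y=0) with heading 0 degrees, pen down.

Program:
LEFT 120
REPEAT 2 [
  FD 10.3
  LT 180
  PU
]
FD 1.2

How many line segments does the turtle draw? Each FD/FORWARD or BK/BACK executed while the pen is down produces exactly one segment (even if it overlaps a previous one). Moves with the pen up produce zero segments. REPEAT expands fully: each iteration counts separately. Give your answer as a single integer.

Answer: 1

Derivation:
Executing turtle program step by step:
Start: pos=(0,0), heading=0, pen down
LT 120: heading 0 -> 120
REPEAT 2 [
  -- iteration 1/2 --
  FD 10.3: (0,0) -> (-5.15,8.92) [heading=120, draw]
  LT 180: heading 120 -> 300
  PU: pen up
  -- iteration 2/2 --
  FD 10.3: (-5.15,8.92) -> (0,0) [heading=300, move]
  LT 180: heading 300 -> 120
  PU: pen up
]
FD 1.2: (0,0) -> (-0.6,1.039) [heading=120, move]
Final: pos=(-0.6,1.039), heading=120, 1 segment(s) drawn
Segments drawn: 1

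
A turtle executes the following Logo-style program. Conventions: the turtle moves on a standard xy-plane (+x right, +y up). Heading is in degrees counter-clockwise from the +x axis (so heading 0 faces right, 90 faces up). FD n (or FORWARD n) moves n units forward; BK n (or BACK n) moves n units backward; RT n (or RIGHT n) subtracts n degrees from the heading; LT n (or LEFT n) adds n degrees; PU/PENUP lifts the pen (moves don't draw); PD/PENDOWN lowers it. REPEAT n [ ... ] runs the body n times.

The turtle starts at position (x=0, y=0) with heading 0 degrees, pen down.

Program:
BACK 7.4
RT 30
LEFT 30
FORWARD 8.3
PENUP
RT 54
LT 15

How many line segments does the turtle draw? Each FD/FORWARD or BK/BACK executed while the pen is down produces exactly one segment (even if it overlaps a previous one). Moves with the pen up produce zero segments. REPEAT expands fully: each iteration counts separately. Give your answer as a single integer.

Executing turtle program step by step:
Start: pos=(0,0), heading=0, pen down
BK 7.4: (0,0) -> (-7.4,0) [heading=0, draw]
RT 30: heading 0 -> 330
LT 30: heading 330 -> 0
FD 8.3: (-7.4,0) -> (0.9,0) [heading=0, draw]
PU: pen up
RT 54: heading 0 -> 306
LT 15: heading 306 -> 321
Final: pos=(0.9,0), heading=321, 2 segment(s) drawn
Segments drawn: 2

Answer: 2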